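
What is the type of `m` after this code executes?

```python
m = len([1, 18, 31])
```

len() always returns int

int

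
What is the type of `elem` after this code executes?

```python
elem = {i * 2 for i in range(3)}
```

A set comprehension {expr for x in iterable} produces a set

set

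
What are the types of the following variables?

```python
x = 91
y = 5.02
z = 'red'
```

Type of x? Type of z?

x is int; z is str

int, str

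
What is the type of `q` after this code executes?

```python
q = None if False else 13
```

Ternary: condition is False, else branch (13) taken → int

int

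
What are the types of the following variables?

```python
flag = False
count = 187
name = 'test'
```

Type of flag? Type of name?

flag is bool; name is str

bool, str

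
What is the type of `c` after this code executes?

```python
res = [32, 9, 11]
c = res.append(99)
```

list.append() returns None (mutates in place)

NoneType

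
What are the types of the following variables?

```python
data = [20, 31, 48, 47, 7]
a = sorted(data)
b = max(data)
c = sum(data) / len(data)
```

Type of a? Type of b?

sorted() returns list; max of ints returns int

list, int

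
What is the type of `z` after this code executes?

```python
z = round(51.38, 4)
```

round() with ndigits arg returns float

float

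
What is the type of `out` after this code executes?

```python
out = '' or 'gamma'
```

'or' returns first truthy value ('gamma', which is str)

str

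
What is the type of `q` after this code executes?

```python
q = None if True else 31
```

Ternary: condition is True, if branch (None) taken → NoneType

NoneType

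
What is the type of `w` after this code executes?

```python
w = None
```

None has type NoneType

NoneType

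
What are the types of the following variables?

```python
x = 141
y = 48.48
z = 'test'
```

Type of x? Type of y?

x is int; y is float

int, float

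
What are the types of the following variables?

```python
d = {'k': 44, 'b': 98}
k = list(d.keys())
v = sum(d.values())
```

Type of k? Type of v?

list(...) returns list; sum of int values returns int

list, int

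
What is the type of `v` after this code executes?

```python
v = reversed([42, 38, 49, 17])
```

reversed() on a list returns a list_reverseiterator

list_reverseiterator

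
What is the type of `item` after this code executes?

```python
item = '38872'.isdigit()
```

str.isdigit() returns bool

bool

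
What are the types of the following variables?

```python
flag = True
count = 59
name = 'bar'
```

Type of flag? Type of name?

flag is bool; name is str

bool, str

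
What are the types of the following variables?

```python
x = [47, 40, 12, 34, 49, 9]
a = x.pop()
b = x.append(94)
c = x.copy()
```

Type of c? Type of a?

list.copy() returns list; list.pop() returns the element (int)

list, int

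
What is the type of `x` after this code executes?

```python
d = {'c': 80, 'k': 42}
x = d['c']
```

Accessing dict[str, int] with key 'c' returns int value 80

int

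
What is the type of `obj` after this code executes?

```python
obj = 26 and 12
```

'and' returns the last value when all truthy (12, which is int)

int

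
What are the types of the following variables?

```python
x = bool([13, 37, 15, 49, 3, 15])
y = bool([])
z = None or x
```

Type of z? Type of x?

None or <bool> returns the bool; bool() returns bool

bool, bool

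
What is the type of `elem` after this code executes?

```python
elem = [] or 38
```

'or' returns first truthy value (38, which is int)

int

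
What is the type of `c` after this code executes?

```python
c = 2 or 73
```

'or' returns the first truthy value (2, which is int)

int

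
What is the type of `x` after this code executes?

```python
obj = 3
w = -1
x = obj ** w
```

int ** negative int returns float

float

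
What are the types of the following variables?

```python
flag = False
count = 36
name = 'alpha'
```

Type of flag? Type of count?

flag is bool; count is int

bool, int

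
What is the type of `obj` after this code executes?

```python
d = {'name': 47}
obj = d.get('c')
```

dict.get() returns None when key 'c' is not found and no default given

NoneType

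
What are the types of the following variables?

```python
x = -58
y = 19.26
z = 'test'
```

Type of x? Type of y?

x is int; y is float

int, float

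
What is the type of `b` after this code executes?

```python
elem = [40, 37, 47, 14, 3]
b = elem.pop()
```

list.pop() returns the popped element (int here)

int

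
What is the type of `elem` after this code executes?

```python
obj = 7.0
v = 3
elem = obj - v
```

float - int returns float (7.0 - 3 = 4.0)

float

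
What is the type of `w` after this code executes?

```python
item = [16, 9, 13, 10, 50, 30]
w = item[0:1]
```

Slicing a list always returns a list

list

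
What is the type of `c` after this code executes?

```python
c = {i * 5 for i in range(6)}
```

A set comprehension {expr for x in iterable} produces a set

set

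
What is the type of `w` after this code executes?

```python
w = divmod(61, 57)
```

divmod() returns a tuple (quotient, remainder)

tuple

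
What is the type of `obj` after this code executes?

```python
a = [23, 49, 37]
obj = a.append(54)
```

list.append() returns None (mutates in place)

NoneType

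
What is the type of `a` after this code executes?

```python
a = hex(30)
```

hex() returns str representation

str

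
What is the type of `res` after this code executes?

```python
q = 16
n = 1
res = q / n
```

int / int always returns float in Python 3 (16 / 1 = 16)

float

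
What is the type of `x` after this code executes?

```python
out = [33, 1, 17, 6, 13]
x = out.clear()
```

list.clear() returns None

NoneType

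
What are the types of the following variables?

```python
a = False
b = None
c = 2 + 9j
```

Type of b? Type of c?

b is NoneType; c is complex

NoneType, complex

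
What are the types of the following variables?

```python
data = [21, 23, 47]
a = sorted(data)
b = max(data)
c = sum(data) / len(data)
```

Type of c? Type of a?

int / int returns float; sorted() returns list

float, list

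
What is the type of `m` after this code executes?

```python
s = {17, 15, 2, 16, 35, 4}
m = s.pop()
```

Popping from a set of ints returns int

int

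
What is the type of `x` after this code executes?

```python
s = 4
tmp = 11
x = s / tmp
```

int / int always returns float in Python 3 (4 / 11 = 0.363636)

float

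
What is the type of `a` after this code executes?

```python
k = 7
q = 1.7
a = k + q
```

int + float returns float (7 + 1.7 = 8.7)

float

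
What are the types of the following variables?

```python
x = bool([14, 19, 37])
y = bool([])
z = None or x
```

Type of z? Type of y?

None or <bool> returns the bool; bool() returns bool

bool, bool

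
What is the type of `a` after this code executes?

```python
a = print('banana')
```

print() returns None

NoneType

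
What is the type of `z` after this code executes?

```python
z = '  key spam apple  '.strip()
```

str.strip() returns str

str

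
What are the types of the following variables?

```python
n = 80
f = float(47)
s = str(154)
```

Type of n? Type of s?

n is int; s is str

int, str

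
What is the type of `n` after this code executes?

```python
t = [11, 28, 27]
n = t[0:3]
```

Slicing a list always returns a list

list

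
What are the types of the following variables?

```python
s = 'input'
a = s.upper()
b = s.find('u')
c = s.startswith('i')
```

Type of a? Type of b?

str.upper() returns str; str.find() returns int

str, int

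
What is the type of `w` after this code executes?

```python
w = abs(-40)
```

abs() of int returns int

int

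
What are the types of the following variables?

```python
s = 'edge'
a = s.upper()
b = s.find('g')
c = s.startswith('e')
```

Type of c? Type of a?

str.startswith() returns bool; str.upper() returns str

bool, str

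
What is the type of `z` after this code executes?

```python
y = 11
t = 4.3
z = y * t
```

int * float returns float (11 * 4.3 = 47.3)

float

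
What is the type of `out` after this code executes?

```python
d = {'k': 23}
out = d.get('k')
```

dict.get() returns the value (int) when key is found

int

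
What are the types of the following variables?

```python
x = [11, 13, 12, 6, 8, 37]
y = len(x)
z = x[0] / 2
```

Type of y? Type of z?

len() returns int; int / int returns float

int, float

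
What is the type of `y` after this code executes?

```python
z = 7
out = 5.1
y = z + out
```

int + float returns float (7 + 5.1 = 12.1)

float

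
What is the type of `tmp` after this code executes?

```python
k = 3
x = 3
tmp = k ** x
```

int ** positive int returns int (3 ** 3 = 27)

int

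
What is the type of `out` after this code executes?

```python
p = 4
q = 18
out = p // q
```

int // int returns int (4 // 18 = 0)

int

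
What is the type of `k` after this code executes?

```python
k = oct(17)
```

oct() returns str representation

str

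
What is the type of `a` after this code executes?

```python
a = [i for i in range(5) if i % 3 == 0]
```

A list comprehension [...] produces a list

list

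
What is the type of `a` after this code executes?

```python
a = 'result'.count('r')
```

str.count() returns int

int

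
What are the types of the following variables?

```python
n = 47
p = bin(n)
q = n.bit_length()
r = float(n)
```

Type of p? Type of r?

bin() returns str; float() returns float

str, float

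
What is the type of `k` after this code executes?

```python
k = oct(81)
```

oct() returns str representation

str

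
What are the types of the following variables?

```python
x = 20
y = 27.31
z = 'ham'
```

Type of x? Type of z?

x is int; z is str

int, str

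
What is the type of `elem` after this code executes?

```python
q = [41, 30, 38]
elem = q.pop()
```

list.pop() returns the popped element (int here)

int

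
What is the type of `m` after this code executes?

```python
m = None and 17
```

'and' returns first falsy value (None)

NoneType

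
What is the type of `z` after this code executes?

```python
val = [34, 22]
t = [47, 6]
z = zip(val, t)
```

zip() returns a zip iterator object

zip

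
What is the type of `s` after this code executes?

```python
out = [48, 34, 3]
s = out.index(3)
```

list.index() returns int

int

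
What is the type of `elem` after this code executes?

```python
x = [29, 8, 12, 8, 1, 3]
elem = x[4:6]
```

Slicing a list always returns a list

list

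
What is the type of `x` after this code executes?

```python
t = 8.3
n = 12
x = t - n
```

float - int returns float (8.3 - 12 = -3.7)

float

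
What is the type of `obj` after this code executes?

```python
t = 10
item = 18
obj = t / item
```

int / int always returns float in Python 3 (10 / 18 = 0.555556)

float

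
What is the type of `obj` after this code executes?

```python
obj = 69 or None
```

'or' returns first truthy value (69, int)

int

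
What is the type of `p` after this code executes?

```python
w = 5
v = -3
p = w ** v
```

int ** negative int returns float

float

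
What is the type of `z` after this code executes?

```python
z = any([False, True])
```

any() returns bool

bool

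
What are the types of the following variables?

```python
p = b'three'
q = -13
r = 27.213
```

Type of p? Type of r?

p is bytes; r is float

bytes, float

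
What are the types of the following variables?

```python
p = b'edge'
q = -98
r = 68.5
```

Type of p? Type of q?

p is bytes; q is int

bytes, int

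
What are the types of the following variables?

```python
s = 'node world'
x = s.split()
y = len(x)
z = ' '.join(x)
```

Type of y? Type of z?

len() returns int; str.join() returns str

int, str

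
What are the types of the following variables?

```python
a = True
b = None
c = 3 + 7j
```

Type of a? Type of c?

a is bool; c is complex

bool, complex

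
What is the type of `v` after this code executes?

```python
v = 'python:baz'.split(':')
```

str.split() returns list

list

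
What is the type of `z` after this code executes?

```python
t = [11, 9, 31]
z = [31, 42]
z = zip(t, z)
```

zip() returns a zip iterator object

zip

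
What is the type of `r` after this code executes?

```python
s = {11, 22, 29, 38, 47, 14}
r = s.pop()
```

Popping from a set of ints returns int

int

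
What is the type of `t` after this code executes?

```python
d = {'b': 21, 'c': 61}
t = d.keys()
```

.keys() returns a dict_keys view object

dict_keys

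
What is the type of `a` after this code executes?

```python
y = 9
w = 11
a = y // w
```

int // int returns int (9 // 11 = 0)

int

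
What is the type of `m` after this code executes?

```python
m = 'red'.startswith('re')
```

str.startswith() returns bool

bool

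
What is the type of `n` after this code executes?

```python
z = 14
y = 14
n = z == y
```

Equality comparison returns bool

bool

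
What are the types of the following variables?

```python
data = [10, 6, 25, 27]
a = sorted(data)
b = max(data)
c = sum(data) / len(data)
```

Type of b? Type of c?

max of ints returns int; int / int returns float

int, float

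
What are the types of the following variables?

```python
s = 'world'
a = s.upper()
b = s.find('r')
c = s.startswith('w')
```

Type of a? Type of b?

str.upper() returns str; str.find() returns int

str, int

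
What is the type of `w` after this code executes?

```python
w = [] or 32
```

'or' returns first truthy value (32, which is int)

int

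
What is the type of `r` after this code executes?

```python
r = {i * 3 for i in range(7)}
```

A set comprehension {expr for x in iterable} produces a set

set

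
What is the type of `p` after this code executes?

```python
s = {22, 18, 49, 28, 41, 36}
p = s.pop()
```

Popping from a set of ints returns int

int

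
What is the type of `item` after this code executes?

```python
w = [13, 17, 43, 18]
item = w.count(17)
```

list.count() returns int

int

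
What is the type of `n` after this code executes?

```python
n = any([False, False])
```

any() returns bool

bool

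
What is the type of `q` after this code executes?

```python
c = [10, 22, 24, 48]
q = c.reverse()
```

list.reverse() returns None

NoneType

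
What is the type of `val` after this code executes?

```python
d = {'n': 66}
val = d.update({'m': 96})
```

dict.update() returns None

NoneType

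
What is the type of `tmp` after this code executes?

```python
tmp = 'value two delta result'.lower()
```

str.lower() returns str

str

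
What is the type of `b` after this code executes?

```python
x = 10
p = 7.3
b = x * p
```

int * float returns float (10 * 7.3 = 73.0)

float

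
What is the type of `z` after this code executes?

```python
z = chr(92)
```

chr() returns str (single character)

str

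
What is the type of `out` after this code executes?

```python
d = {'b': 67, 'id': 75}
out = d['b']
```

Accessing dict[str, int] with key 'b' returns int value 67

int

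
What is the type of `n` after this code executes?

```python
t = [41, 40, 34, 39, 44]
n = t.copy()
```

list.copy() returns list

list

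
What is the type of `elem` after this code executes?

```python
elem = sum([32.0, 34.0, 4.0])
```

sum() of floats returns float

float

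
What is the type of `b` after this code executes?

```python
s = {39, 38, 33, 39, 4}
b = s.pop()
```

Popping from a set of ints returns int

int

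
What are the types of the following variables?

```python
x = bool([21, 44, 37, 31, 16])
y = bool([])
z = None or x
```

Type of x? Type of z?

bool() returns bool; None or <bool> returns the bool

bool, bool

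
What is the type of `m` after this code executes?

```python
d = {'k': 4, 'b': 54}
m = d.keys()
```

.keys() returns a dict_keys view object

dict_keys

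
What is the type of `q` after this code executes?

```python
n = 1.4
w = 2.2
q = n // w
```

float // float returns float (floor division preserves float type)

float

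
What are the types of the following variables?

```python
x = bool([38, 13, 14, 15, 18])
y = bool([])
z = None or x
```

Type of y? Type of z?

bool() returns bool; None or <bool> returns the bool

bool, bool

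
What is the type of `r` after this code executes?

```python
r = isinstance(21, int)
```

isinstance() returns bool

bool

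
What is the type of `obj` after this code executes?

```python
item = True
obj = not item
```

'not' always returns bool

bool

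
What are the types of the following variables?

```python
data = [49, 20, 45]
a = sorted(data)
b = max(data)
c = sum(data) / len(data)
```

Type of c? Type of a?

int / int returns float; sorted() returns list

float, list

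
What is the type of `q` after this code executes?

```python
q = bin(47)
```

bin() returns str representation

str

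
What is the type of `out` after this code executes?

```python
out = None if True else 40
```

Ternary: condition is True, if branch (None) taken → NoneType

NoneType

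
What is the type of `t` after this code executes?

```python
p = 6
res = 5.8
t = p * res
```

int * float returns float (6 * 5.8 = 34.8)

float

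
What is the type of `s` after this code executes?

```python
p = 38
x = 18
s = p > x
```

Comparison operators return bool

bool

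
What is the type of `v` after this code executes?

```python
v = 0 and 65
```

'and' returns the first falsy value (0, which is int)

int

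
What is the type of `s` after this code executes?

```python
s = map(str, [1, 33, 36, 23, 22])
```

map() returns a map iterator object

map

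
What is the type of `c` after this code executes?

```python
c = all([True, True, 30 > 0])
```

all() returns bool

bool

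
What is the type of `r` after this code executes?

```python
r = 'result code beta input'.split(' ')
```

str.split() returns list

list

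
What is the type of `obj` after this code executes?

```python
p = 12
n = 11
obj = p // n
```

int // int returns int (12 // 11 = 1)

int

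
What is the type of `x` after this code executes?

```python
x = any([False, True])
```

any() returns bool

bool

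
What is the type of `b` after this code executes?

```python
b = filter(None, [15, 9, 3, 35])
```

filter() returns a filter iterator object

filter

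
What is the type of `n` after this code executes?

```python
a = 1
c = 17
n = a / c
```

int / int always returns float in Python 3 (1 / 17 = 0.0588235)

float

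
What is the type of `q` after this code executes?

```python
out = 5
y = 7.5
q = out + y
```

int + float returns float (5 + 7.5 = 12.5)

float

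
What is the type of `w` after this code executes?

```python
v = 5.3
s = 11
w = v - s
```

float - int returns float (5.3 - 11 = -5.7)

float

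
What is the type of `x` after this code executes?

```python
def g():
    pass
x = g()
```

A function with no return statement returns None

NoneType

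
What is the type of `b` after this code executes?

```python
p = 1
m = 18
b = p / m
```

int / int always returns float in Python 3 (1 / 18 = 0.0555556)

float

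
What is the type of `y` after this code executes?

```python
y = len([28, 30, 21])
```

len() always returns int

int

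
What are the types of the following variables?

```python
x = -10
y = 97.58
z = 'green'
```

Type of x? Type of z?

x is int; z is str

int, str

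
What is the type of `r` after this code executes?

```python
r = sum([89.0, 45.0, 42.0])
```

sum() of floats returns float

float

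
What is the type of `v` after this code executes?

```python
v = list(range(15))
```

list(range(...)) returns list

list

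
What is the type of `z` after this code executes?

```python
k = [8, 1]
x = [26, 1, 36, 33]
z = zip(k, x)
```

zip() returns a zip iterator object

zip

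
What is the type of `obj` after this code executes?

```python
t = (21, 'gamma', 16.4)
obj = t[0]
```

Index 0 of tuple is 21 which is int

int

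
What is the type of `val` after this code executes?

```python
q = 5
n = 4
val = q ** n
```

int ** positive int returns int (5 ** 4 = 625)

int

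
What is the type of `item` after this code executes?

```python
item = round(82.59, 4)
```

round() with ndigits arg returns float

float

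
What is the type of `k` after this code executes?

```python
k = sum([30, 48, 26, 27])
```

sum() of ints returns int

int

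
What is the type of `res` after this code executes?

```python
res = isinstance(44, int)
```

isinstance() returns bool

bool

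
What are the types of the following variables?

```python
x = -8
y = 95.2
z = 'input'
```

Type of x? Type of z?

x is int; z is str

int, str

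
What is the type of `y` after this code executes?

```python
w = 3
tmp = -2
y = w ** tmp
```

int ** negative int returns float

float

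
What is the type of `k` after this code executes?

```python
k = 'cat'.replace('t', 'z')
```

str.replace() returns str

str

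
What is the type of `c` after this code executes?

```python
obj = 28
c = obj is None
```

'is' comparison returns bool

bool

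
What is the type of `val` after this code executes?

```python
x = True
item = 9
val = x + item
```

bool + int returns int (True is 1, so 1 + 9 = 10)

int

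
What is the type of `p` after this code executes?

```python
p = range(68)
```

range() returns a range object

range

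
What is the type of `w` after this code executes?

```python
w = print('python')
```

print() returns None

NoneType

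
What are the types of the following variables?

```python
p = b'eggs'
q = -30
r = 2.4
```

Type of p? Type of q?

p is bytes; q is int

bytes, int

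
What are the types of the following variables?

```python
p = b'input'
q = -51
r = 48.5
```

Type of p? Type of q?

p is bytes; q is int

bytes, int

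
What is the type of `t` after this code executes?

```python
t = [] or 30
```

'or' returns first truthy value (30, which is int)

int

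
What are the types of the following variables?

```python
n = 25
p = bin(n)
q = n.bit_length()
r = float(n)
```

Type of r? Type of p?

float() returns float; bin() returns str

float, str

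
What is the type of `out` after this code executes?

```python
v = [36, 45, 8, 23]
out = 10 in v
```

'in' operator returns bool

bool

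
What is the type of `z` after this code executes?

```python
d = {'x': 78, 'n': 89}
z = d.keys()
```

.keys() returns a dict_keys view object

dict_keys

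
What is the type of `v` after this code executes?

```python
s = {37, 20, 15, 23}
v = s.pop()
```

Popping from a set of ints returns int

int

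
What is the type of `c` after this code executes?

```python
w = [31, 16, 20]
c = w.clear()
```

list.clear() returns None

NoneType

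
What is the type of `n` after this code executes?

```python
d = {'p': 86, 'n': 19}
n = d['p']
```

Accessing dict[str, int] with key 'p' returns int value 86

int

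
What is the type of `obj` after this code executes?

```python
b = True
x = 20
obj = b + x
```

bool + int returns int (True is 1, so 1 + 20 = 21)

int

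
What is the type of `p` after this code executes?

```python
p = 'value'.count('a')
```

str.count() returns int

int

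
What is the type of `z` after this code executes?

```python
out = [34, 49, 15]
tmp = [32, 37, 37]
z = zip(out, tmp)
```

zip() returns a zip iterator object

zip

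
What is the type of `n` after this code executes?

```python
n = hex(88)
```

hex() returns str representation

str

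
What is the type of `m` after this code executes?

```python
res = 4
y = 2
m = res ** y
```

int ** positive int returns int (4 ** 2 = 16)

int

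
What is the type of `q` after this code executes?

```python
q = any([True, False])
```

any() returns bool

bool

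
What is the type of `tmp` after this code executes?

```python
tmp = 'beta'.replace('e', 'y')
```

str.replace() returns str

str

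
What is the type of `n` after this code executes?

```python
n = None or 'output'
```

'or' with None returns the other value ('output', str)

str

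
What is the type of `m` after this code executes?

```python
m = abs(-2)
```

abs() of int returns int

int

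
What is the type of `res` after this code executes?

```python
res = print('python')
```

print() returns None

NoneType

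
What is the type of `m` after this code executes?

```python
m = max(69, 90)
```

max() of ints returns int

int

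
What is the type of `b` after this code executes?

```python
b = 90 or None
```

'or' returns first truthy value (90, int)

int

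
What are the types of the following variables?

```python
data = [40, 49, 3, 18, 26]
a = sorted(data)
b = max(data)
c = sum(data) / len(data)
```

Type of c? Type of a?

int / int returns float; sorted() returns list

float, list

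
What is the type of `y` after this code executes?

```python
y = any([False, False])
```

any() returns bool

bool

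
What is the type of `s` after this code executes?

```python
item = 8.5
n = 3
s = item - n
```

float - int returns float (8.5 - 3 = 5.5)

float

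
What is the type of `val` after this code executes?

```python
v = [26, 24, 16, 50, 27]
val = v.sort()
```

list.sort() returns None (sorts in place)

NoneType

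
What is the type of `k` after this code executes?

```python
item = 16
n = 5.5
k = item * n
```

int * float returns float (16 * 5.5 = 88.0)

float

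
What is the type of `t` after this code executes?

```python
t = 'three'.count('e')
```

str.count() returns int

int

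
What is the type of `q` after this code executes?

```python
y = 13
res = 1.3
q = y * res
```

int * float returns float (13 * 1.3 = 16.9)

float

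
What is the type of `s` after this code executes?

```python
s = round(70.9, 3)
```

round() with ndigits arg returns float

float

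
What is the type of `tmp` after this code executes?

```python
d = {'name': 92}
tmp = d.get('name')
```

dict.get() returns the value (int) when key is found

int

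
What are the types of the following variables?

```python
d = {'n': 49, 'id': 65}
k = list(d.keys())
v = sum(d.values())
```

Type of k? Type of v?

list(...) returns list; sum of int values returns int

list, int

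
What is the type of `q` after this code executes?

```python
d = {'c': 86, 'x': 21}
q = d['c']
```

Accessing dict[str, int] with key 'c' returns int value 86

int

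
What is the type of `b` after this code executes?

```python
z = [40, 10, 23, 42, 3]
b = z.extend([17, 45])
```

list.extend() returns None

NoneType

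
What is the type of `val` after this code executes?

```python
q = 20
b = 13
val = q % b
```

int % int returns int (20 % 13 = 7)

int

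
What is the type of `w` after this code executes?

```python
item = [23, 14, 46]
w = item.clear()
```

list.clear() returns None

NoneType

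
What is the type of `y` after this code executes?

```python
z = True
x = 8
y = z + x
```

bool + int returns int (True is 1, so 1 + 8 = 9)

int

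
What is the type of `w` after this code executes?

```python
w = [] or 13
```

'or' returns first truthy value (13, which is int)

int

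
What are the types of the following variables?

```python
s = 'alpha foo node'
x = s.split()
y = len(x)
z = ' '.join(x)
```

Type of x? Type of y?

str.split() returns list; len() returns int

list, int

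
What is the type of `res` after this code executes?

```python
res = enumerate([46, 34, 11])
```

enumerate() returns an enumerate iterator object

enumerate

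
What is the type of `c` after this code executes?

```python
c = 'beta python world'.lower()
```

str.lower() returns str

str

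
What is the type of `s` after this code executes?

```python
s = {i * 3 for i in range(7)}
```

A set comprehension {expr for x in iterable} produces a set

set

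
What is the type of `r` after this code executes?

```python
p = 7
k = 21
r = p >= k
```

Comparison operators return bool

bool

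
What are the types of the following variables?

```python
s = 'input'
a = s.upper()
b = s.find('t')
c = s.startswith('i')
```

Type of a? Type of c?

str.upper() returns str; str.startswith() returns bool

str, bool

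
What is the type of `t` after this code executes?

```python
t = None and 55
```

'and' returns first falsy value (None)

NoneType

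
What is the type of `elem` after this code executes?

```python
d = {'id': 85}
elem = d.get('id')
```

dict.get() returns the value (int) when key is found

int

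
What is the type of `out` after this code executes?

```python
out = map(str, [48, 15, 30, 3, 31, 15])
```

map() returns a map iterator object

map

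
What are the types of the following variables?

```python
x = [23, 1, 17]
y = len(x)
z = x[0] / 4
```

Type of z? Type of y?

int / int returns float; len() returns int

float, int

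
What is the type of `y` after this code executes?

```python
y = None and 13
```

'and' returns first falsy value (None)

NoneType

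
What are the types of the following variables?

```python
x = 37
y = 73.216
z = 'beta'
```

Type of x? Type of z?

x is int; z is str

int, str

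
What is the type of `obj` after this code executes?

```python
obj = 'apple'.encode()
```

str.encode() returns bytes

bytes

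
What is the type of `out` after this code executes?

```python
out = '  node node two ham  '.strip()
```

str.strip() returns str

str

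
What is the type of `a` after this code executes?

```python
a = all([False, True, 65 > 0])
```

all() returns bool

bool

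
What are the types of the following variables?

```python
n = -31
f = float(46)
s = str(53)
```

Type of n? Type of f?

n is int; f is float

int, float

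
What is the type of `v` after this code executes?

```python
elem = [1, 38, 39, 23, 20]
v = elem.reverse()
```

list.reverse() returns None

NoneType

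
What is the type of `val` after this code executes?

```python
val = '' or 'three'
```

'or' returns first truthy value ('three', which is str)

str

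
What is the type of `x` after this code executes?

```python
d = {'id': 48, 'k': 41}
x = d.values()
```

.values() returns a dict_values view object

dict_values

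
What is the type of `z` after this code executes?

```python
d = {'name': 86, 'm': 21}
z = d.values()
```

.values() returns a dict_values view object

dict_values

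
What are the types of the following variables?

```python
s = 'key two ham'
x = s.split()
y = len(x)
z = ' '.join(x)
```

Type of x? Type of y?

str.split() returns list; len() returns int

list, int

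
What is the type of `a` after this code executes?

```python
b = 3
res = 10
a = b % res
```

int % int returns int (3 % 10 = 3)

int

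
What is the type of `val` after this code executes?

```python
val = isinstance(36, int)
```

isinstance() returns bool

bool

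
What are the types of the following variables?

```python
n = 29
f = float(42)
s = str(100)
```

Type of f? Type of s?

f is float; s is str

float, str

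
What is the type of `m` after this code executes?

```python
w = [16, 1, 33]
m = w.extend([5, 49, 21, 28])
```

list.extend() returns None

NoneType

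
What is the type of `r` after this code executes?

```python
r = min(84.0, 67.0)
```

min() of floats returns float

float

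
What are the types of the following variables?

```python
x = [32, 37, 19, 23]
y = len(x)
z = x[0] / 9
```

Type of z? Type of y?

int / int returns float; len() returns int

float, int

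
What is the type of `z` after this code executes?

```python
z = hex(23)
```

hex() returns str representation

str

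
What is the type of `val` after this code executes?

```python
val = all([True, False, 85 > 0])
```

all() returns bool

bool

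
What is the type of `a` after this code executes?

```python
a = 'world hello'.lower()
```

str.lower() returns str

str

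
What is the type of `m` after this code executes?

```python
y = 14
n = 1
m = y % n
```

int % int returns int (14 % 1 = 0)

int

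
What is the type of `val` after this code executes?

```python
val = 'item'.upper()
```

str.upper() returns str

str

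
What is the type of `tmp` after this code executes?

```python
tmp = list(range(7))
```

list(range(...)) returns list

list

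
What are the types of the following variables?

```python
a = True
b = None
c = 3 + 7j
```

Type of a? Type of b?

a is bool; b is NoneType

bool, NoneType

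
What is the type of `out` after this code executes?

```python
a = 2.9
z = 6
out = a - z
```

float - int returns float (2.9 - 6 = -3.1)

float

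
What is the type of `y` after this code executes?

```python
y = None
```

None has type NoneType

NoneType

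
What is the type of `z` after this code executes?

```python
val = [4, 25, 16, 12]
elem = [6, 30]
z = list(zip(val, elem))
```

list(zip(...)) returns a list of tuples

list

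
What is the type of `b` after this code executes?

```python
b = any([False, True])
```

any() returns bool

bool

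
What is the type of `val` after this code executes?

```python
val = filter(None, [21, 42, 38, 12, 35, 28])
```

filter() returns a filter iterator object

filter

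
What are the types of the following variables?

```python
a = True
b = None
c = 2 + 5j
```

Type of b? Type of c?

b is NoneType; c is complex

NoneType, complex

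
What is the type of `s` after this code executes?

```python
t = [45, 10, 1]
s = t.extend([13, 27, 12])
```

list.extend() returns None

NoneType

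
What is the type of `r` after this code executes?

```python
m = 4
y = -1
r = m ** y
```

int ** negative int returns float

float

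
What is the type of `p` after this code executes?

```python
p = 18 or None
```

'or' returns first truthy value (18, int)

int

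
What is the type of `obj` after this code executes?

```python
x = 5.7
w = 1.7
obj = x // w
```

float // float returns float (floor division preserves float type)

float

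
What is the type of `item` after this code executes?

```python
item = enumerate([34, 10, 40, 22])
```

enumerate() returns an enumerate iterator object

enumerate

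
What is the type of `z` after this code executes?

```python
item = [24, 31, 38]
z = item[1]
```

Indexing a list of ints returns int (item[1] = 31)

int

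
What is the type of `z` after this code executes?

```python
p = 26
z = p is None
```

'is' comparison returns bool

bool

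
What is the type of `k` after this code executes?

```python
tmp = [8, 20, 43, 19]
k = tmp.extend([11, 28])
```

list.extend() returns None

NoneType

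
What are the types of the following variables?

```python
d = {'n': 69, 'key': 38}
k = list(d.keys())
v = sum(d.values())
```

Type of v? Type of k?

sum of int values returns int; list(...) returns list

int, list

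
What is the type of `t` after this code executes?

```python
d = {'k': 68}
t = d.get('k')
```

dict.get() returns the value (int) when key is found

int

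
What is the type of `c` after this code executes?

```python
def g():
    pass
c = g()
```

A function with no return statement returns None

NoneType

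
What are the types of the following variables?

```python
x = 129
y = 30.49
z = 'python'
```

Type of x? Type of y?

x is int; y is float

int, float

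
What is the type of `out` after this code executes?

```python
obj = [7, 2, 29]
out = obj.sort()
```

list.sort() returns None (sorts in place)

NoneType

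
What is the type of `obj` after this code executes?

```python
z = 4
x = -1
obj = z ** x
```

int ** negative int returns float

float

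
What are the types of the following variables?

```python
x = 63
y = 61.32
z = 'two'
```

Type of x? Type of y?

x is int; y is float

int, float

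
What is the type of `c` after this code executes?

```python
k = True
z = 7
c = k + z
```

bool + int returns int (True is 1, so 1 + 7 = 8)

int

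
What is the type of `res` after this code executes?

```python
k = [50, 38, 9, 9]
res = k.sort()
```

list.sort() returns None (sorts in place)

NoneType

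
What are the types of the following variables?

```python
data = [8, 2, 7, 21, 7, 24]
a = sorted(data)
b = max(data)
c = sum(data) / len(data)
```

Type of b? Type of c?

max of ints returns int; int / int returns float

int, float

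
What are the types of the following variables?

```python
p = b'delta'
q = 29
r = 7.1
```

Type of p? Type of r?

p is bytes; r is float

bytes, float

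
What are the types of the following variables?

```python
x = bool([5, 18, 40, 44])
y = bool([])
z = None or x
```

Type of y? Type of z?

bool() returns bool; None or <bool> returns the bool

bool, bool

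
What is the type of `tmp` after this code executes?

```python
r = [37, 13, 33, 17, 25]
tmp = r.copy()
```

list.copy() returns list

list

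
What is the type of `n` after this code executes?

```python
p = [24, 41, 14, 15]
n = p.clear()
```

list.clear() returns None

NoneType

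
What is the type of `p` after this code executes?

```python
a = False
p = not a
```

'not' always returns bool

bool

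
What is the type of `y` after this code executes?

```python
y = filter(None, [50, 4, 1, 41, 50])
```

filter() returns a filter iterator object

filter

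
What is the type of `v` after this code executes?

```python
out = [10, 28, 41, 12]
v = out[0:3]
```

Slicing a list always returns a list

list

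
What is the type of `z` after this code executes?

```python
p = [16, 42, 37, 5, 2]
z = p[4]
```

Indexing a list of ints returns int (p[4] = 2)

int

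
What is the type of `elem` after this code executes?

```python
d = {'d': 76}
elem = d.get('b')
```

dict.get() returns None when key 'b' is not found and no default given

NoneType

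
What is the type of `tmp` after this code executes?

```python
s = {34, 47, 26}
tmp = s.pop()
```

Popping from a set of ints returns int

int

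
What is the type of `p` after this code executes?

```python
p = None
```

None has type NoneType

NoneType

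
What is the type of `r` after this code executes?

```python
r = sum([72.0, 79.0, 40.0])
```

sum() of floats returns float

float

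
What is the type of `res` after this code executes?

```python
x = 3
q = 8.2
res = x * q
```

int * float returns float (3 * 8.2 = 24.6)

float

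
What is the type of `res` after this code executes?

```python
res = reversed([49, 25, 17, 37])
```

reversed() on a list returns a list_reverseiterator

list_reverseiterator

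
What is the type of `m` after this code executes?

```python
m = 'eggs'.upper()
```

str.upper() returns str

str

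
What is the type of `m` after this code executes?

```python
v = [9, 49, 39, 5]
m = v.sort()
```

list.sort() returns None (sorts in place)

NoneType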